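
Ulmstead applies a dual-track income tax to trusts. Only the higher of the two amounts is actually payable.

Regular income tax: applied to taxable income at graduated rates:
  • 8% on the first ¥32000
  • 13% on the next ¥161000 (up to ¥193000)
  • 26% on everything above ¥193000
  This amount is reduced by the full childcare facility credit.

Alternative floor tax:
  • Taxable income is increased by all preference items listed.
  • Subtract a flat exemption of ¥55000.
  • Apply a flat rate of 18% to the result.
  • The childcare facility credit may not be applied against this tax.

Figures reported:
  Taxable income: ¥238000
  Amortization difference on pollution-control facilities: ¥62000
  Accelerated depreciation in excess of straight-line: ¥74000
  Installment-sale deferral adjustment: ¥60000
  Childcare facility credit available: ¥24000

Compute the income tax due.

¥68220

Alternative floor tax:
  Adjusted income: ¥238000 + ¥62000 + ¥74000 + ¥60000 = ¥434000
  Less exemption ¥55000 → base ¥379000
  ¥379000 × 18% = ¥68220

Regular income tax:
  ¥32000 × 8% = ¥2560
  ¥161000 × 13% = ¥20930
  ¥45000 × 26% = ¥11700
  → ¥35190
  Less childcare facility credit ¥24000 → ¥11190

¥68220 > ¥11190, so the alternative floor tax is the binding amount.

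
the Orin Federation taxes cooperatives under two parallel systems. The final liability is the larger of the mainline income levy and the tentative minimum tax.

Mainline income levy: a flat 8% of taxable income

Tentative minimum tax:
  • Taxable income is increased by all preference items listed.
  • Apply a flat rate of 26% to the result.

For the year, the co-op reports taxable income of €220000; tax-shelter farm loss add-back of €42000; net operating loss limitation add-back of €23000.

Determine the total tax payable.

€74100

Mainline income levy:
  €220000 × 8% = €17600

Tentative minimum tax:
  Adjusted income: €220000 + €42000 + €23000 = €285000
  €285000 × 26% = €74100

€74100 > €17600, so the tentative minimum tax is the binding amount.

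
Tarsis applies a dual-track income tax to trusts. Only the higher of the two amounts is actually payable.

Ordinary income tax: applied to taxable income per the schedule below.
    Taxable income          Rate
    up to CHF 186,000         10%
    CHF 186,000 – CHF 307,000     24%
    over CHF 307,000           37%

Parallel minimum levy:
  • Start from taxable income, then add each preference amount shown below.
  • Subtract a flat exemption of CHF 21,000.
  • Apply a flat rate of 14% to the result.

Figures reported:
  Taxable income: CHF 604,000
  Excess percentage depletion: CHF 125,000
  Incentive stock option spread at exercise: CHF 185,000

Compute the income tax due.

Parallel minimum levy:
  Adjusted income: CHF 604,000 + CHF 125,000 + CHF 185,000 = CHF 914,000
  Less exemption CHF 21,000 → base CHF 893,000
  CHF 893,000 × 14% = CHF 125,020

Ordinary income tax:
  CHF 186,000 × 10% = CHF 18,600
  CHF 121,000 × 24% = CHF 29,040
  CHF 297,000 × 37% = CHF 109,890
  → CHF 157,530

CHF 157,530 > CHF 125,020, so the ordinary income tax governs.

CHF 157,530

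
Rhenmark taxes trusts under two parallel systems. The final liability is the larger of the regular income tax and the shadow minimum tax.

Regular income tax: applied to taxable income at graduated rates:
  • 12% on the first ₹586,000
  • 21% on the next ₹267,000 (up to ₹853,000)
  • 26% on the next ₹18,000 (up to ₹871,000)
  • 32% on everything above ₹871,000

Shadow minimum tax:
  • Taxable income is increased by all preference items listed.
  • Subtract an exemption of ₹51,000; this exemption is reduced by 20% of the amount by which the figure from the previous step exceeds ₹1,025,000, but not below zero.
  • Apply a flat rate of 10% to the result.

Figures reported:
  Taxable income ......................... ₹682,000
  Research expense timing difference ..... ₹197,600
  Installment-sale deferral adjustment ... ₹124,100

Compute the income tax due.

₹95,270

Shadow minimum tax:
  Adjusted income: ₹682,000 + ₹197,600 + ₹124,100 = ₹1,003,700
  Exemption: ₹1,003,700 ≤ ₹1,025,000, so full ₹51,000 applies
  Base: ₹1,003,700 − ₹51,000 = ₹952,700
  ₹952,700 × 10% = ₹95,270

Regular income tax:
  ₹586,000 × 12% = ₹70,320
  ₹96,000 × 21% = ₹20,160
  → ₹90,480

₹95,270 > ₹90,480, so the shadow minimum tax is the binding amount.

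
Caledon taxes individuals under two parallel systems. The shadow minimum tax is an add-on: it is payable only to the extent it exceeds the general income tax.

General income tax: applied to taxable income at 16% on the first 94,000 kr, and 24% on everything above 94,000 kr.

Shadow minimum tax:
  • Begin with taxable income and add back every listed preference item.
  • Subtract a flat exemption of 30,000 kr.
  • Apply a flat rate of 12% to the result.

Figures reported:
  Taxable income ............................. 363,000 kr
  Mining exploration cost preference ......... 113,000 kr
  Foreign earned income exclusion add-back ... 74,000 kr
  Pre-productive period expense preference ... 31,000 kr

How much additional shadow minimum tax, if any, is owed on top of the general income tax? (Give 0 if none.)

Shadow minimum tax:
  Adjusted income: 363,000 kr + 113,000 kr + 74,000 kr + 31,000 kr = 581,000 kr
  Less exemption 30,000 kr → base 551,000 kr
  551,000 kr × 12% = 66,120 kr

General income tax:
  94,000 kr × 16% = 15,040 kr
  269,000 kr × 24% = 64,560 kr
  → 79,600 kr

66,120 kr ≤ 79,600 kr, so no add-on is due.

0 kr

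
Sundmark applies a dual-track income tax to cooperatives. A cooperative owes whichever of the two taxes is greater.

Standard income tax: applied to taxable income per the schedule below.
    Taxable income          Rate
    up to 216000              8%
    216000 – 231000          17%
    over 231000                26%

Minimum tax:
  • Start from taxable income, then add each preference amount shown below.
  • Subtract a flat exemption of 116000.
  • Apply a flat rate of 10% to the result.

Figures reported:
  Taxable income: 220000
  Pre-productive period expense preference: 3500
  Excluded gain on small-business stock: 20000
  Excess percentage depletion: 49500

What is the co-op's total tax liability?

17960

Standard income tax:
  216000 × 8% = 17280
  4000 × 17% = 680
  → 17960

Minimum tax:
  Adjusted income: 220000 + 3500 + 20000 + 49500 = 293000
  Less exemption 116000 → base 177000
  177000 × 10% = 17700

17960 > 17700, so the standard income tax governs.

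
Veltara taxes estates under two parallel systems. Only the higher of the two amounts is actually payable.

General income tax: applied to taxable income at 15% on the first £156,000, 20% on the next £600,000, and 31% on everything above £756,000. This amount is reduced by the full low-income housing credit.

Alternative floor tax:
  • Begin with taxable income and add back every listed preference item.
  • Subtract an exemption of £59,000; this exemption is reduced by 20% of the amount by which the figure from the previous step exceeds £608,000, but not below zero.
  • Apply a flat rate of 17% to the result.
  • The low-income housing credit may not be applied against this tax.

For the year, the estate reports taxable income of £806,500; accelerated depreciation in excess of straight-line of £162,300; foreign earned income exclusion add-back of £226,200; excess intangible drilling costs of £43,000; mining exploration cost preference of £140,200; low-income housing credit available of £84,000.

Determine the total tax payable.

Alternative floor tax:
  Adjusted income: £806,500 + £162,300 + £226,200 + £43,000 + £140,200 = £1,378,200
  Exemption: 20% × (£1,378,200 − £608,000) = £154,040 ≥ £59,000, so the exemption is fully phased out
  Base: £1,378,200 − £0 = £1,378,200
  £1,378,200 × 17% = £234,294

General income tax:
  £156,000 × 15% = £23,400
  £600,000 × 20% = £120,000
  £50,500 × 31% = £15,655
  → £159,055
  Less low-income housing credit £84,000 → £75,055

£234,294 > £75,055, so the alternative floor tax is the binding amount.

£234,294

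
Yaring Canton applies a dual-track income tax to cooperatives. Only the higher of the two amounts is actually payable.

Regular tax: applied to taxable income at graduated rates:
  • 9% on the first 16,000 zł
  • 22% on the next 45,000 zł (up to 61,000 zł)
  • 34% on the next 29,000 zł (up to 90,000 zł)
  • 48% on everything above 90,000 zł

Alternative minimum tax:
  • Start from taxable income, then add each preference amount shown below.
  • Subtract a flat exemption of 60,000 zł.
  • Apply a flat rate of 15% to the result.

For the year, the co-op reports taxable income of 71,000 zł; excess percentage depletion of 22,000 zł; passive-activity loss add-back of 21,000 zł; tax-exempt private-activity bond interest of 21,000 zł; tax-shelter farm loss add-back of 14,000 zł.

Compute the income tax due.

14,740 zł

Regular tax:
  16,000 zł × 9% = 1,440 zł
  45,000 zł × 22% = 9,900 zł
  10,000 zł × 34% = 3,400 zł
  → 14,740 zł

Alternative minimum tax:
  Adjusted income: 71,000 zł + 22,000 zł + 21,000 zł + 21,000 zł + 14,000 zł = 149,000 zł
  Less exemption 60,000 zł → base 89,000 zł
  89,000 zł × 15% = 13,350 zł

14,740 zł > 13,350 zł, so the regular tax governs.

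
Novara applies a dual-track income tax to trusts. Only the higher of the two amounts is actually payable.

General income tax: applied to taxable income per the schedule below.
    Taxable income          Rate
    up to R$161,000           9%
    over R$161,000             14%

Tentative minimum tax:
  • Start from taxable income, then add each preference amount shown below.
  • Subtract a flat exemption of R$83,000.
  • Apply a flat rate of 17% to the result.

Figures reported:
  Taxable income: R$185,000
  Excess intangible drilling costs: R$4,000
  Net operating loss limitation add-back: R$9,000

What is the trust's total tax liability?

Tentative minimum tax:
  Adjusted income: R$185,000 + R$4,000 + R$9,000 = R$198,000
  Less exemption R$83,000 → base R$115,000
  R$115,000 × 17% = R$19,550

General income tax:
  R$161,000 × 9% = R$14,490
  R$24,000 × 14% = R$3,360
  → R$17,850

R$19,550 > R$17,850, so the tentative minimum tax is the binding amount.

R$19,550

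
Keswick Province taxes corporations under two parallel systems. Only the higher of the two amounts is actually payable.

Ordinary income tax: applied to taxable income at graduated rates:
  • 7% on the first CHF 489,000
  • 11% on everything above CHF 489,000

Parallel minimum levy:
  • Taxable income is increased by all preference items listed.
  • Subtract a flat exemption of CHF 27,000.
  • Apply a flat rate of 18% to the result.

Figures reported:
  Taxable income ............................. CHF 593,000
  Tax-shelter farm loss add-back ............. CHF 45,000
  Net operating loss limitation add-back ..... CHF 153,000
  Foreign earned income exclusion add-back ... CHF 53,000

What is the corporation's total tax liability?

CHF 147,060

Ordinary income tax:
  CHF 489,000 × 7% = CHF 34,230
  CHF 104,000 × 11% = CHF 11,440
  → CHF 45,670

Parallel minimum levy:
  Adjusted income: CHF 593,000 + CHF 45,000 + CHF 153,000 + CHF 53,000 = CHF 844,000
  Less exemption CHF 27,000 → base CHF 817,000
  CHF 817,000 × 18% = CHF 147,060

CHF 147,060 > CHF 45,670, so the parallel minimum levy is the binding amount.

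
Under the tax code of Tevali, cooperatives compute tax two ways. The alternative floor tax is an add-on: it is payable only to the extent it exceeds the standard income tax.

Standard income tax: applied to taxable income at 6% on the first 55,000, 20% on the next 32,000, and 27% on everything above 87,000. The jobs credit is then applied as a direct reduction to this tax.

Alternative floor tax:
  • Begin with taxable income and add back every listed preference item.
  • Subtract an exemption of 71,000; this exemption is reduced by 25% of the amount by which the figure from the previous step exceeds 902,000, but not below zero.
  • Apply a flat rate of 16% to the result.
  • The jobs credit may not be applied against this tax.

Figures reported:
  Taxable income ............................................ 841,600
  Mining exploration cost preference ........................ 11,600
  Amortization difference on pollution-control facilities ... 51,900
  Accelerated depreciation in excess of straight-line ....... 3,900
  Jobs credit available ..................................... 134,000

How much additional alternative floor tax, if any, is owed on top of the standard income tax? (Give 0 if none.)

54,918

Alternative floor tax:
  Adjusted income: 841,600 + 11,600 + 51,900 + 3,900 = 909,000
  Exemption: 71,000 − 25% × (909,000 − 902,000) = 71,000 − 1,750 = 69,250
  Base: 909,000 − 69,250 = 839,750
  839,750 × 16% = 134,360

Standard income tax:
  55,000 × 6% = 3,300
  32,000 × 20% = 6,400
  754,600 × 27% = 203,742
  → 213,442
  Less jobs credit 134,000 → 79,442

Excess of alternative floor tax over standard income tax: 134,360 − 79,442 = 54,918.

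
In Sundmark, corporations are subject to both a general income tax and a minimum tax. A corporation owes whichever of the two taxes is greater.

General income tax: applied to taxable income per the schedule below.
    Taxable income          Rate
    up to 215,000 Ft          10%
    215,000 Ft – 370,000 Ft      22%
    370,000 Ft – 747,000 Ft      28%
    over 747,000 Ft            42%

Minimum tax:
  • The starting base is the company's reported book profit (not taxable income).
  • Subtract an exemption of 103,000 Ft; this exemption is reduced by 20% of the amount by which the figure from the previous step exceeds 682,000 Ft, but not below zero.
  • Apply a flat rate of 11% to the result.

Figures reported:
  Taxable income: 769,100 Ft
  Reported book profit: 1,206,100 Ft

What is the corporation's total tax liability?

170,442 Ft

Minimum tax:
  Base (reported book profit): 1,206,100 Ft
  Exemption: 20% × (1,206,100 Ft − 682,000 Ft) = 104,820 Ft ≥ 103,000 Ft, so the exemption is fully phased out
  Base: 1,206,100 Ft − 0 Ft = 1,206,100 Ft
  1,206,100 Ft × 11% = 132,671 Ft

General income tax:
  215,000 Ft × 10% = 21,500 Ft
  155,000 Ft × 22% = 34,100 Ft
  377,000 Ft × 28% = 105,560 Ft
  22,100 Ft × 42% = 9,282 Ft
  → 170,442 Ft

170,442 Ft > 132,671 Ft, so the general income tax governs.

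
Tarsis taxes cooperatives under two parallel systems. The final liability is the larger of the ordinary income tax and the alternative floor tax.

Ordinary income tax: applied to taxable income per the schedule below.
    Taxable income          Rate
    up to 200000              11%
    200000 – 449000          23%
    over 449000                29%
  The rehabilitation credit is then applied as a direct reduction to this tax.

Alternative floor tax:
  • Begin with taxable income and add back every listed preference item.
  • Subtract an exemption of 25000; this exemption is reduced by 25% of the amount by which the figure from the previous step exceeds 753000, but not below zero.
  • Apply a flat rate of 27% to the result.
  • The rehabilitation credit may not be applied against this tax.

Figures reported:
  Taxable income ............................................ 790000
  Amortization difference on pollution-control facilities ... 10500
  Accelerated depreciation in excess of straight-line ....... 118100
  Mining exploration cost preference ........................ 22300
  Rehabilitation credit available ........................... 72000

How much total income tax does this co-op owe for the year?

254043

Ordinary income tax:
  200000 × 11% = 22000
  249000 × 23% = 57270
  341000 × 29% = 98890
  → 178160
  Less rehabilitation credit 72000 → 106160

Alternative floor tax:
  Adjusted income: 790000 + 10500 + 118100 + 22300 = 940900
  Exemption: 25% × (940900 − 753000) = 46975 ≥ 25000, so the exemption is fully phased out
  Base: 940900 − 0 = 940900
  940900 × 27% = 254043

254043 > 106160, so the alternative floor tax is the binding amount.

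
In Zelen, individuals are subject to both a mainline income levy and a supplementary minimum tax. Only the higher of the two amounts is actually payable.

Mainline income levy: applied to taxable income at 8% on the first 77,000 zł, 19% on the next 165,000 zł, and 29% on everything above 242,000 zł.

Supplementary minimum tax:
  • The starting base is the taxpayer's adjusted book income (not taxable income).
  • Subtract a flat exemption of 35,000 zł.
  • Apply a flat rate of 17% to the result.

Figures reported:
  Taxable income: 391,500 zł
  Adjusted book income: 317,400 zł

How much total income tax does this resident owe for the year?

80,865 zł

Mainline income levy:
  77,000 zł × 8% = 6,160 zł
  165,000 zł × 19% = 31,350 zł
  149,500 zł × 29% = 43,355 zł
  → 80,865 zł

Supplementary minimum tax:
  Base (adjusted book income): 317,400 zł
  Less exemption 35,000 zł → base 282,400 zł
  282,400 zł × 17% = 48,008 zł

80,865 zł > 48,008 zł, so the mainline income levy governs.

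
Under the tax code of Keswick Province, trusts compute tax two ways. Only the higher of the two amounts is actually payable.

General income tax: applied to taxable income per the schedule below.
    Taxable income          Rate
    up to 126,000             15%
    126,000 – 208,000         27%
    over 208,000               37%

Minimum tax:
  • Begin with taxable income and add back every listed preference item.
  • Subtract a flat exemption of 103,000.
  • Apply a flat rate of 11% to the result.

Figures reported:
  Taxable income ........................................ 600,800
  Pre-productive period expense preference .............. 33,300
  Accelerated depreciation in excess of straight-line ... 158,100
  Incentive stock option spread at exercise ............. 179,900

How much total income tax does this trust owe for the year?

Minimum tax:
  Adjusted income: 600,800 + 33,300 + 158,100 + 179,900 = 972,100
  Less exemption 103,000 → base 869,100
  869,100 × 11% = 95,601

General income tax:
  126,000 × 15% = 18,900
  82,000 × 27% = 22,140
  392,800 × 37% = 145,336
  → 186,376

186,376 > 95,601, so the general income tax governs.

186,376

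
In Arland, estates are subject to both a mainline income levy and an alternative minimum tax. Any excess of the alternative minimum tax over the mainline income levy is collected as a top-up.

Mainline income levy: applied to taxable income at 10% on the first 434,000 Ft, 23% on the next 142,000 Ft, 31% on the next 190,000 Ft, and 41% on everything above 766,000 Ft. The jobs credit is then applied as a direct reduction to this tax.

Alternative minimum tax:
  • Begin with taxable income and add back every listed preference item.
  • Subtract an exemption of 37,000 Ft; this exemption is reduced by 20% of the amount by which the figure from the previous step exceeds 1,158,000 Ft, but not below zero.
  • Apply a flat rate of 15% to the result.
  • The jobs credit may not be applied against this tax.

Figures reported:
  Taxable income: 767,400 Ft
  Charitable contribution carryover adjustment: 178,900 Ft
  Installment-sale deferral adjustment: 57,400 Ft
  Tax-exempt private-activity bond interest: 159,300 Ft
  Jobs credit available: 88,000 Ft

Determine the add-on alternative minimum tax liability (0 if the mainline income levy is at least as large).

121,516 Ft

Mainline income levy:
  434,000 Ft × 10% = 43,400 Ft
  142,000 Ft × 23% = 32,660 Ft
  190,000 Ft × 31% = 58,900 Ft
  1,400 Ft × 41% = 574 Ft
  → 135,534 Ft
  Less jobs credit 88,000 Ft → 47,534 Ft

Alternative minimum tax:
  Adjusted income: 767,400 Ft + 178,900 Ft + 57,400 Ft + 159,300 Ft = 1,163,000 Ft
  Exemption: 37,000 Ft − 20% × (1,163,000 Ft − 1,158,000 Ft) = 37,000 Ft − 1,000 Ft = 36,000 Ft
  Base: 1,163,000 Ft − 36,000 Ft = 1,127,000 Ft
  1,127,000 Ft × 15% = 169,050 Ft

Excess of alternative minimum tax over mainline income levy: 169,050 Ft − 47,534 Ft = 121,516 Ft.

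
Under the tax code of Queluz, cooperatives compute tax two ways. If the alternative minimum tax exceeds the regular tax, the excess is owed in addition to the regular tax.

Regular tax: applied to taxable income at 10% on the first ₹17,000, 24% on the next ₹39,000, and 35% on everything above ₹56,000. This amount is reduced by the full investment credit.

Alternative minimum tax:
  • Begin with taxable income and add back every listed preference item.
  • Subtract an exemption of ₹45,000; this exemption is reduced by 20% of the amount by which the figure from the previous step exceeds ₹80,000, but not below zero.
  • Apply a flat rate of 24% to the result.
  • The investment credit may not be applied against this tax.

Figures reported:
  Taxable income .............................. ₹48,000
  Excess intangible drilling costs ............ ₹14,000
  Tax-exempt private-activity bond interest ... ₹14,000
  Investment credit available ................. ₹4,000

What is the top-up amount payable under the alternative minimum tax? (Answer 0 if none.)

₹2,300

Alternative minimum tax:
  Adjusted income: ₹48,000 + ₹14,000 + ₹14,000 = ₹76,000
  Exemption: ₹76,000 ≤ ₹80,000, so full ₹45,000 applies
  Base: ₹76,000 − ₹45,000 = ₹31,000
  ₹31,000 × 24% = ₹7,440

Regular tax:
  ₹17,000 × 10% = ₹1,700
  ₹31,000 × 24% = ₹7,440
  → ₹9,140
  Less investment credit ₹4,000 → ₹5,140

Excess of alternative minimum tax over regular tax: ₹7,440 − ₹5,140 = ₹2,300.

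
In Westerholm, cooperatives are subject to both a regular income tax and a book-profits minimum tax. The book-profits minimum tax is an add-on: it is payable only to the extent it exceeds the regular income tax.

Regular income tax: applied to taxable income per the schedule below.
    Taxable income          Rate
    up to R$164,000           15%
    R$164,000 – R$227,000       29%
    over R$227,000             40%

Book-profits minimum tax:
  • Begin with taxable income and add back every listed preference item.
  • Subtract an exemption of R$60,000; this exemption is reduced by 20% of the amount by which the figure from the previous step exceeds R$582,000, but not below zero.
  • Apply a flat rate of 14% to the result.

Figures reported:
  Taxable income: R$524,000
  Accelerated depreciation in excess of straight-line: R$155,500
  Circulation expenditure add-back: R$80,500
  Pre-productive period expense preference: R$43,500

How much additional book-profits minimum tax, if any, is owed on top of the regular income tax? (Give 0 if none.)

R$0

Book-profits minimum tax:
  Adjusted income: R$524,000 + R$155,500 + R$80,500 + R$43,500 = R$803,500
  Exemption: R$60,000 − 20% × (R$803,500 − R$582,000) = R$60,000 − R$44,300 = R$15,700
  Base: R$803,500 − R$15,700 = R$787,800
  R$787,800 × 14% = R$110,292

Regular income tax:
  R$164,000 × 15% = R$24,600
  R$63,000 × 29% = R$18,270
  R$297,000 × 40% = R$118,800
  → R$161,670

R$110,292 ≤ R$161,670, so no add-on is due.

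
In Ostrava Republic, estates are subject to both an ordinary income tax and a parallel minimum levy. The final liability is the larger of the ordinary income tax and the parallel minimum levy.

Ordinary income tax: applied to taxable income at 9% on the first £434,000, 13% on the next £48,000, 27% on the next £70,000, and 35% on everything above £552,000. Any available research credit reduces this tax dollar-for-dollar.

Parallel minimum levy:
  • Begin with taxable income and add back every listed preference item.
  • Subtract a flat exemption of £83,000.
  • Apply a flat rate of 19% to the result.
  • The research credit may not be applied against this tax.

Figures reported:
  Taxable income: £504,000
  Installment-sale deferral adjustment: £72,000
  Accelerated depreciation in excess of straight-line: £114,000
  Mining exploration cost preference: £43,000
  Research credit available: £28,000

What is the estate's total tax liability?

£123,500

Ordinary income tax:
  £434,000 × 9% = £39,060
  £48,000 × 13% = £6,240
  £22,000 × 27% = £5,940
  → £51,240
  Less research credit £28,000 → £23,240

Parallel minimum levy:
  Adjusted income: £504,000 + £72,000 + £114,000 + £43,000 = £733,000
  Less exemption £83,000 → base £650,000
  £650,000 × 19% = £123,500

£123,500 > £23,240, so the parallel minimum levy is the binding amount.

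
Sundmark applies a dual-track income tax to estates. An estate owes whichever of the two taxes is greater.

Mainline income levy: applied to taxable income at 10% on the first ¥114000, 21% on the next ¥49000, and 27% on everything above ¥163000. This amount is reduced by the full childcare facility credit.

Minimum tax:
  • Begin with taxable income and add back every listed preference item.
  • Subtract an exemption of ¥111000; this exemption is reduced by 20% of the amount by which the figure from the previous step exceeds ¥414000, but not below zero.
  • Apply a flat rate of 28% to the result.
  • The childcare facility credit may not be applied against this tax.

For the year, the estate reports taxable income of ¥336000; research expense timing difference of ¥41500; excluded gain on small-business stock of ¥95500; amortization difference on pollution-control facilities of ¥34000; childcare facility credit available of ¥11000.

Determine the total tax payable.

Minimum tax:
  Adjusted income: ¥336000 + ¥41500 + ¥95500 + ¥34000 = ¥507000
  Exemption: ¥111000 − 20% × (¥507000 − ¥414000) = ¥111000 − ¥18600 = ¥92400
  Base: ¥507000 − ¥92400 = ¥414600
  ¥414600 × 28% = ¥116088

Mainline income levy:
  ¥114000 × 10% = ¥11400
  ¥49000 × 21% = ¥10290
  ¥173000 × 27% = ¥46710
  → ¥68400
  Less childcare facility credit ¥11000 → ¥57400

¥116088 > ¥57400, so the minimum tax is the binding amount.

¥116088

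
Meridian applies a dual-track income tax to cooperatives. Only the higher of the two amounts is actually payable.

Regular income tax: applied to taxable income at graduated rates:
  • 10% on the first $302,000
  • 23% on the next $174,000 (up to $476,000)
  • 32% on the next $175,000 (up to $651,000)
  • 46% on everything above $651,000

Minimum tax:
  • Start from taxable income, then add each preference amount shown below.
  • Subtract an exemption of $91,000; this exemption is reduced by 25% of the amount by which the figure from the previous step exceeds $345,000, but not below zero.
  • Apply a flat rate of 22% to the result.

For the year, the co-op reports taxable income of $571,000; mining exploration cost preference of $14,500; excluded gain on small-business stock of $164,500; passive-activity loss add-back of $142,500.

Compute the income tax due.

Minimum tax:
  Adjusted income: $571,000 + $14,500 + $164,500 + $142,500 = $892,500
  Exemption: 25% × ($892,500 − $345,000) = $136,875 ≥ $91,000, so the exemption is fully phased out
  Base: $892,500 − $0 = $892,500
  $892,500 × 22% = $196,350

Regular income tax:
  $302,000 × 10% = $30,200
  $174,000 × 23% = $40,020
  $95,000 × 32% = $30,400
  → $100,620

$196,350 > $100,620, so the minimum tax is the binding amount.

$196,350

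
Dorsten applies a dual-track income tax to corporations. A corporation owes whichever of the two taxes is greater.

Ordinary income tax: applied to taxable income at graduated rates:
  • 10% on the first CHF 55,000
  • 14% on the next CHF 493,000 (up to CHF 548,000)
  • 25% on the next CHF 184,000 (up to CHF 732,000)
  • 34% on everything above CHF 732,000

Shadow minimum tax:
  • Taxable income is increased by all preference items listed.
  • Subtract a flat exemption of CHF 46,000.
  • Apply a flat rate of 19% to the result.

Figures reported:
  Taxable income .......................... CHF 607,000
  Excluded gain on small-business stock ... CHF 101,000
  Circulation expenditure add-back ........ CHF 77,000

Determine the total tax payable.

CHF 140,410

Ordinary income tax:
  CHF 55,000 × 10% = CHF 5,500
  CHF 493,000 × 14% = CHF 69,020
  CHF 59,000 × 25% = CHF 14,750
  → CHF 89,270

Shadow minimum tax:
  Adjusted income: CHF 607,000 + CHF 101,000 + CHF 77,000 = CHF 785,000
  Less exemption CHF 46,000 → base CHF 739,000
  CHF 739,000 × 19% = CHF 140,410

CHF 140,410 > CHF 89,270, so the shadow minimum tax is the binding amount.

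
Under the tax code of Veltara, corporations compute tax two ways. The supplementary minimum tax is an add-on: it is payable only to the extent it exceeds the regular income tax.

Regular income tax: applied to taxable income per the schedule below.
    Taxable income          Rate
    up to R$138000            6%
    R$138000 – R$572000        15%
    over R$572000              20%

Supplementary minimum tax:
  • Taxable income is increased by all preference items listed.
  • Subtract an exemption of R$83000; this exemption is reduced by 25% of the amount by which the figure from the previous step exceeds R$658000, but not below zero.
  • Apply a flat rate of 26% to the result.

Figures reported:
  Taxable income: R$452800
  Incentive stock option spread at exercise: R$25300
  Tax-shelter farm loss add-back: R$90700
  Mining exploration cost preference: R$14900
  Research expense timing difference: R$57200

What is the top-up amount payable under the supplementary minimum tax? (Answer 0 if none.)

R$89554

Supplementary minimum tax:
  Adjusted income: R$452800 + R$25300 + R$90700 + R$14900 + R$57200 = R$640900
  Exemption: R$640900 ≤ R$658000, so full R$83000 applies
  Base: R$640900 − R$83000 = R$557900
  R$557900 × 26% = R$145054

Regular income tax:
  R$138000 × 6% = R$8280
  R$314800 × 15% = R$47220
  → R$55500

Excess of supplementary minimum tax over regular income tax: R$145054 − R$55500 = R$89554.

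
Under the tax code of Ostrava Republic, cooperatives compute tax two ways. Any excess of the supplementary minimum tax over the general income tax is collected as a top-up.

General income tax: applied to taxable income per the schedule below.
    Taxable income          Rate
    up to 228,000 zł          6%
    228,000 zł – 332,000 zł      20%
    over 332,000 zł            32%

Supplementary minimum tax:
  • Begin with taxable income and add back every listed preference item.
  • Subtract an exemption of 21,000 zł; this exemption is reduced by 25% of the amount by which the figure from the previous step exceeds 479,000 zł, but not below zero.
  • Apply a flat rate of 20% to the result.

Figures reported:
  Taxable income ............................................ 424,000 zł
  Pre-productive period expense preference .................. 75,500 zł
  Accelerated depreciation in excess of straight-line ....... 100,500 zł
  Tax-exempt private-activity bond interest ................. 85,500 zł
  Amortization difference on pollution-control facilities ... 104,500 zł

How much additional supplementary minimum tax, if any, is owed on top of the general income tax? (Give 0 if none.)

General income tax:
  228,000 zł × 6% = 13,680 zł
  104,000 zł × 20% = 20,800 zł
  92,000 zł × 32% = 29,440 zł
  → 63,920 zł

Supplementary minimum tax:
  Adjusted income: 424,000 zł + 75,500 zł + 100,500 zł + 85,500 zł + 104,500 zł = 790,000 zł
  Exemption: 25% × (790,000 zł − 479,000 zł) = 77,750 zł ≥ 21,000 zł, so the exemption is fully phased out
  Base: 790,000 zł − 0 zł = 790,000 zł
  790,000 zł × 20% = 158,000 zł

Excess of supplementary minimum tax over general income tax: 158,000 zł − 63,920 zł = 94,080 zł.

94,080 zł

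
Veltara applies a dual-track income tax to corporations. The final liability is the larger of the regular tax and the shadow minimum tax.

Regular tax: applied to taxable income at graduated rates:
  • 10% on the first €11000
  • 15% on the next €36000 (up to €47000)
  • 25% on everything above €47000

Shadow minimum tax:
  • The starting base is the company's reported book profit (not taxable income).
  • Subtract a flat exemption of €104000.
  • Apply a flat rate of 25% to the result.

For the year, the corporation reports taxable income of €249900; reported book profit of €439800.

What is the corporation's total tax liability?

Shadow minimum tax:
  Base (reported book profit): €439800
  Less exemption €104000 → base €335800
  €335800 × 25% = €83950

Regular tax:
  €11000 × 10% = €1100
  €36000 × 15% = €5400
  €202900 × 25% = €50725
  → €57225

€83950 > €57225, so the shadow minimum tax is the binding amount.

€83950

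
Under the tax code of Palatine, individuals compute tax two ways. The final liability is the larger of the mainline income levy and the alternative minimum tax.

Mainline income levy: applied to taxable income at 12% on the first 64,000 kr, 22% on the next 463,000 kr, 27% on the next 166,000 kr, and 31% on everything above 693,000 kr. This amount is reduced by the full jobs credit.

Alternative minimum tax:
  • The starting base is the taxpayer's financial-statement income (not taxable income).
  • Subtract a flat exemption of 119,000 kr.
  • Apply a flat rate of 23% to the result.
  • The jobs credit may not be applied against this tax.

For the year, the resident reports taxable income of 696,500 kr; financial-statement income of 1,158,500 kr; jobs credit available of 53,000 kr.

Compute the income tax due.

239,085 kr

Alternative minimum tax:
  Base (financial-statement income): 1,158,500 kr
  Less exemption 119,000 kr → base 1,039,500 kr
  1,039,500 kr × 23% = 239,085 kr

Mainline income levy:
  64,000 kr × 12% = 7,680 kr
  463,000 kr × 22% = 101,860 kr
  166,000 kr × 27% = 44,820 kr
  3,500 kr × 31% = 1,085 kr
  → 155,445 kr
  Less jobs credit 53,000 kr → 102,445 kr

239,085 kr > 102,445 kr, so the alternative minimum tax is the binding amount.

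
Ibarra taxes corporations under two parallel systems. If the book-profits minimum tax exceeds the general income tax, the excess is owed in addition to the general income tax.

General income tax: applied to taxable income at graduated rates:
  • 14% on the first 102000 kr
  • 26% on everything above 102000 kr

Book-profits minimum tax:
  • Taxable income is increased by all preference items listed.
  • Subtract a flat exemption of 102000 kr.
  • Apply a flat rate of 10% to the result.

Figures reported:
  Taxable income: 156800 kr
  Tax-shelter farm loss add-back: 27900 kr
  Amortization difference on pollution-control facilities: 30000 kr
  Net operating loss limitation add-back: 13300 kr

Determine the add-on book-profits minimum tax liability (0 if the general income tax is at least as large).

0 kr

Book-profits minimum tax:
  Adjusted income: 156800 kr + 27900 kr + 30000 kr + 13300 kr = 228000 kr
  Less exemption 102000 kr → base 126000 kr
  126000 kr × 10% = 12600 kr

General income tax:
  102000 kr × 14% = 14280 kr
  54800 kr × 26% = 14248 kr
  → 28528 kr

12600 kr ≤ 28528 kr, so no add-on is due.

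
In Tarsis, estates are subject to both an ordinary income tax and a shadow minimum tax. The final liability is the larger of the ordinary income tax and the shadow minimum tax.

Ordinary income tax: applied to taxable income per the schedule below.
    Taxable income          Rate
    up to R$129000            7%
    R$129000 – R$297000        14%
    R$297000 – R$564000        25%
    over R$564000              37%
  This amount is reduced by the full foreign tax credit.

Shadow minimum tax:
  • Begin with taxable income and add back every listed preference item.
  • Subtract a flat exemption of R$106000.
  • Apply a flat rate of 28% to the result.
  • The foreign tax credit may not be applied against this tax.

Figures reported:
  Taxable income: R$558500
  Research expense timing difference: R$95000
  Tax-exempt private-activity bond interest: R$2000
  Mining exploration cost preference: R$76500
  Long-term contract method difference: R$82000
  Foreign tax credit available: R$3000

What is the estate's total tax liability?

Ordinary income tax:
  R$129000 × 7% = R$9030
  R$168000 × 14% = R$23520
  R$261500 × 25% = R$65375
  → R$97925
  Less foreign tax credit R$3000 → R$94925

Shadow minimum tax:
  Adjusted income: R$558500 + R$95000 + R$2000 + R$76500 + R$82000 = R$814000
  Less exemption R$106000 → base R$708000
  R$708000 × 28% = R$198240

R$198240 > R$94925, so the shadow minimum tax is the binding amount.

R$198240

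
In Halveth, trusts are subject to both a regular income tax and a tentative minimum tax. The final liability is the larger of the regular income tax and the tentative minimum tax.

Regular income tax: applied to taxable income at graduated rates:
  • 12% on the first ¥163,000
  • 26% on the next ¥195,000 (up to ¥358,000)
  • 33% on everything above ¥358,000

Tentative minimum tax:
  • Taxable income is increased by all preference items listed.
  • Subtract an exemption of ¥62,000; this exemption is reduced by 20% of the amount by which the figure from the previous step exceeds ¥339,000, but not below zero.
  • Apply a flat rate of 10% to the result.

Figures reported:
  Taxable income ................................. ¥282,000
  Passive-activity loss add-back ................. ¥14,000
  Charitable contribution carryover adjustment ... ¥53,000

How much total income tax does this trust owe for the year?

Regular income tax:
  ¥163,000 × 12% = ¥19,560
  ¥119,000 × 26% = ¥30,940
  → ¥50,500

Tentative minimum tax:
  Adjusted income: ¥282,000 + ¥14,000 + ¥53,000 = ¥349,000
  Exemption: ¥62,000 − 20% × (¥349,000 − ¥339,000) = ¥62,000 − ¥2,000 = ¥60,000
  Base: ¥349,000 − ¥60,000 = ¥289,000
  ¥289,000 × 10% = ¥28,900

¥50,500 > ¥28,900, so the regular income tax governs.

¥50,500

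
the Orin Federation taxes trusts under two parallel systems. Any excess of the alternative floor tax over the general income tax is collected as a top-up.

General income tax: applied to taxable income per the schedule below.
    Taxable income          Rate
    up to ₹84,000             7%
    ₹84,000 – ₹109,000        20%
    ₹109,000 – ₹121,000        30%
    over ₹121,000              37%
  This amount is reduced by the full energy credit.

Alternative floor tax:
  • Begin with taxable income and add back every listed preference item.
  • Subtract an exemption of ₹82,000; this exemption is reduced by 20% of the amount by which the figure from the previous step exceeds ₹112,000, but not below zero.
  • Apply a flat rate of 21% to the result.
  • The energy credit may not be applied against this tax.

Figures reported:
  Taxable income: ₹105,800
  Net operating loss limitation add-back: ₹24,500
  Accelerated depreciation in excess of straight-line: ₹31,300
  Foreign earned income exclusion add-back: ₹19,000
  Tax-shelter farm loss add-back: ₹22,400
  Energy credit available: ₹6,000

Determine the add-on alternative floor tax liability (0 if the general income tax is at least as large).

Alternative floor tax:
  Adjusted income: ₹105,800 + ₹24,500 + ₹31,300 + ₹19,000 + ₹22,400 = ₹203,000
  Exemption: ₹82,000 − 20% × (₹203,000 − ₹112,000) = ₹82,000 − ₹18,200 = ₹63,800
  Base: ₹203,000 − ₹63,800 = ₹139,200
  ₹139,200 × 21% = ₹29,232

General income tax:
  ₹84,000 × 7% = ₹5,880
  ₹21,800 × 20% = ₹4,360
  → ₹10,240
  Less energy credit ₹6,000 → ₹4,240

Excess of alternative floor tax over general income tax: ₹29,232 − ₹4,240 = ₹24,992.

₹24,992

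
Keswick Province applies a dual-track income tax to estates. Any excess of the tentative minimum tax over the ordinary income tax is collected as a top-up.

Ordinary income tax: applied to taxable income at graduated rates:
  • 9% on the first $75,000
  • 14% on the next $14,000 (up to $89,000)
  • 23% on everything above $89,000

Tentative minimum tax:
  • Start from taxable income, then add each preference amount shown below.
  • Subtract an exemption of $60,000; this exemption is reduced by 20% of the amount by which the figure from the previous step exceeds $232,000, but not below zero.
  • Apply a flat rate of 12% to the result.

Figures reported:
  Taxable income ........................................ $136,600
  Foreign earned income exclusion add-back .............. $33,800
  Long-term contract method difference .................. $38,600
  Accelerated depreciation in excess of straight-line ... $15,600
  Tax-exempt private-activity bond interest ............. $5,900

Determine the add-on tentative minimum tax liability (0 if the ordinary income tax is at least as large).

Tentative minimum tax:
  Adjusted income: $136,600 + $33,800 + $38,600 + $15,600 + $5,900 = $230,500
  Exemption: $230,500 ≤ $232,000, so full $60,000 applies
  Base: $230,500 − $60,000 = $170,500
  $170,500 × 12% = $20,460

Ordinary income tax:
  $75,000 × 9% = $6,750
  $14,000 × 14% = $1,960
  $47,600 × 23% = $10,948
  → $19,658

Excess of tentative minimum tax over ordinary income tax: $20,460 − $19,658 = $802.

$802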